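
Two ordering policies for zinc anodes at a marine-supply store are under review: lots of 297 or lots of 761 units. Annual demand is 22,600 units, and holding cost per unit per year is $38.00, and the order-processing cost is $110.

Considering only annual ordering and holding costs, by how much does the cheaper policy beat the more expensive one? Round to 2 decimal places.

$3,712.38

For each Q, cost = (D/Q)·S + (Q/2)·H.
TC(297) = (22,600/297)×110 + (297/2)×38 = $14,013.37
TC(761) = (22,600/761)×110 + (761/2)×38 = $17,725.75
Cheaper: Q = 297.  Difference = $3,712.38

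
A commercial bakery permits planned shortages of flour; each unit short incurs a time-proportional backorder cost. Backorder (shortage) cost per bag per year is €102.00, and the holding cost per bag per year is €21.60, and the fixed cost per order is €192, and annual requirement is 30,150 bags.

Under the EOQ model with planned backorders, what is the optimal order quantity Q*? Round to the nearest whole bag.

806 bags

Basic EOQ = √(2·30,150·192/21.6) = 732.120
Backorder adjustment √((H+b)/b) = √((21.6+102)/102) = 1.1008
Q* = 732.120 × 1.1008 ≈ 805.92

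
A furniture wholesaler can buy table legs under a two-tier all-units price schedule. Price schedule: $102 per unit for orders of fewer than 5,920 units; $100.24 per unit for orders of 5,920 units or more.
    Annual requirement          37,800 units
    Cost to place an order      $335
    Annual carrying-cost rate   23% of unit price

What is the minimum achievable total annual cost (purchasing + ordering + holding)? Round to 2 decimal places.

H₁ = 23%×$102 = $23.4600;  H₂ = 23%×$100.24 = $23.0552
EOQ₁ = √(2×37,800×335/23.4600) = 1,039.01  (< 5,920, feasible at tier 1)
EOQ₂ = √(2×37,800×335/23.0552) = 1,048.09  (< 5,920 → use Q = 5,920 at tier-2 price)
TC(tier 1 (EOQ₁), Q≈1,039.0) = $3,879,975.15
TC(tier 2, Q≈5,920.0) = $3,859,454.41
Minimum at tier 2: $3,859,454.41

$3,859,454.41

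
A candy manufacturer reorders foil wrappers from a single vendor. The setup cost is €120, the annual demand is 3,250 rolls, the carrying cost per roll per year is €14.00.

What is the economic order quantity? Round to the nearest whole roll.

Q* = √(2·D·S / H) = √(2·3,250·120 / 14) = √55,714.3 ≈ 236.04

236 rolls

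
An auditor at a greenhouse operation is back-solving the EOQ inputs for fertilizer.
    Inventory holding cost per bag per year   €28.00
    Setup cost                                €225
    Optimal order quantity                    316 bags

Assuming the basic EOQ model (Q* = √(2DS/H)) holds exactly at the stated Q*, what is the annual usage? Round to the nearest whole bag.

EOQ relation: Q² = 2DS/H, so rearrange for the unknown.
D = Q²H / (2S) = 316² × 28 / (2 × 225) = 6,213.26

6,213 bags per year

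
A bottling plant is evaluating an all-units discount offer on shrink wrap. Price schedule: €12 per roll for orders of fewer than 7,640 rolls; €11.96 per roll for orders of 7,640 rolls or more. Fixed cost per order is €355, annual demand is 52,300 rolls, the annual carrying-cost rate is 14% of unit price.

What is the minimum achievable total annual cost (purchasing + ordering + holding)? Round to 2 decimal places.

H₁ = 14%×€12 = €1.6800;  H₂ = 14%×€11.96 = €1.6744
EOQ₁ = √(2×52,300×355/1.6800) = 4,701.38  (< 7,640, feasible at tier 1)
EOQ₂ = √(2×52,300×355/1.6744) = 4,709.24  (< 7,640 → use Q = 7,640 at tier-2 price)
TC(tier 1 (EOQ₁), Q≈4,701.4) = €635,498.32
TC(tier 2, Q≈7,640.0) = €634,334.38
Minimum at tier 2: €634,334.38

€634,334.38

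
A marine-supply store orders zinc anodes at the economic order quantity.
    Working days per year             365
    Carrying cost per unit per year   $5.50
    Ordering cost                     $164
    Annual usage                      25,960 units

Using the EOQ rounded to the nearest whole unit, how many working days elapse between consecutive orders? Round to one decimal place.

17.5 days

EOQ = √(2DS/H) = √(2 × 25,960 × 164 / 5.5)
    = √(1,548,160.00) ≈ 1,244.25 → Q = 1,244 units
Cycle time = (working days × Q)/D = (365 × 1,244) / 25,960 = 17.491 days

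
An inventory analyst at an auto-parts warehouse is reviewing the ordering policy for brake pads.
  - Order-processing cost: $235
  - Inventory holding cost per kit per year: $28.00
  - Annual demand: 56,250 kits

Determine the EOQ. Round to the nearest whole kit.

972 kits

Q* = √(2·D·S / H) = √(2·56,250·235 / 28) = √944,196.4 ≈ 971.70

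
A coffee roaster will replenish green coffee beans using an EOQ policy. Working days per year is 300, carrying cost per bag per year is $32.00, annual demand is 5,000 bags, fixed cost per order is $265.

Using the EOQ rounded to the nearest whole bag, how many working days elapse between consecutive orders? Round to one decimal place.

17.3 days

2DS/H = 2·5,000·265/32 = 82,812.50
EOQ = √82,812.50 ≈ 287.77 → Q = 288 bags
T = Q/D × 300 days = 288/5,000 × 300 = 17.280 days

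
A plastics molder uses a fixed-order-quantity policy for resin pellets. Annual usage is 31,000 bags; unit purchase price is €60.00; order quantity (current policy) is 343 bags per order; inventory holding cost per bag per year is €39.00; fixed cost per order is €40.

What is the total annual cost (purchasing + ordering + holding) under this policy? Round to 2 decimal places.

€1,870,303.66

Ordering: D/Q × S = 31,000/343 × €40 = €3,615.16
Holding:  Q/2 × H = 343/2 × €39 = €6,688.50
Purchase cost = D·C = 31,000 × 60 = €1,860,000.00
Total = €3,615.16 + €6,688.50 + €1,860,000.00 = €1,870,303.66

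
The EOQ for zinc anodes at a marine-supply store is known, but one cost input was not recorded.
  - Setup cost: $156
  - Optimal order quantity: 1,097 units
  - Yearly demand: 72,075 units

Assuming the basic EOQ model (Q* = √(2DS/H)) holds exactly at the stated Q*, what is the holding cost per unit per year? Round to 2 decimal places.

$18.69

From Q* = √(2DS/H) ⇒ Q*² = 2DS/H.
H = 2DS / Q² = 2 × 72,075 × 156 / 1,097² = 18.6864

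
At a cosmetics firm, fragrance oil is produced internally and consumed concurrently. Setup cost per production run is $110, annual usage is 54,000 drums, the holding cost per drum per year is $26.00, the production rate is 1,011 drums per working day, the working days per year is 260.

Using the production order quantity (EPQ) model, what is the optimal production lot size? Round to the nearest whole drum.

758 drums

Daily demand d = 54,000/260 = 207.692; p = 1011; 1 − d/p = 0.79457
EPQ = √(2DS / (H(1 − d/p)))
    = √(2 × 54,000 × 110 / (26 × 0.79457)) ≈ 758.33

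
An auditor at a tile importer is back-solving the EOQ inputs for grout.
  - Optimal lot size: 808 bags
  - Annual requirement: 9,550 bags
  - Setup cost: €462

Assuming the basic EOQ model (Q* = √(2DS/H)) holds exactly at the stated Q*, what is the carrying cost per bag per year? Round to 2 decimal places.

Since Q* = (2DS/H)^½, squaring gives Q*²·H = 2DS.
H = 2DS / Q² = 2 × 9,550 × 462 / 808² = 13.5161

€13.52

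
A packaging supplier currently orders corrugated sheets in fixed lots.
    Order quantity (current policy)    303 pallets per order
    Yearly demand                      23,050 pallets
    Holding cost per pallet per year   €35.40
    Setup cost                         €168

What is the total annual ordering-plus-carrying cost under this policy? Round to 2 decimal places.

Annual ordering cost = (D/Q)·S = (23,050/303) × 168 = €12,780.20
Annual holding cost  = (Q/2)·H = (303/2) × 35.4 = €5,363.10
Total = €12,780.20 + €5,363.10 = €18,143.30

€18,143.30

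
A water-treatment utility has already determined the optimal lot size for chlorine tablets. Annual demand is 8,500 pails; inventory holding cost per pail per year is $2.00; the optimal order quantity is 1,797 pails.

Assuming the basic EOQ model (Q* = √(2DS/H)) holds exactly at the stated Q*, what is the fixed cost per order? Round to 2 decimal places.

$379.91

Since Q* = (2DS/H)^½, squaring gives Q*²·H = 2DS.
S = Q²H / (2D) = 1,797² × 2 / (2 × 8,500) = 379.9069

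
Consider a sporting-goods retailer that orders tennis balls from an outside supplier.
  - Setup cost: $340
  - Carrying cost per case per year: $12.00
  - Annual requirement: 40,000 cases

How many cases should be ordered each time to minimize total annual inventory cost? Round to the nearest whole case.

Q* = √(2·D·S / H) = √(2·40,000·340 / 12) = √2,266,666.7 ≈ 1,505.55

1,506 cases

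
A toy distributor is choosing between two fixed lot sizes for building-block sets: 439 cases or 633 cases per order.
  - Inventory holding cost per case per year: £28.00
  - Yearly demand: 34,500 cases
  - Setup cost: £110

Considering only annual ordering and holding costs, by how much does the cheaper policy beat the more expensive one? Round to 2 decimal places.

TC(Q) = (D/Q)S + (Q/2)H
TC(439) = (34,500/439)×110 + (439/2)×28 = £14,790.65
TC(633) = (34,500/633)×110 + (633/2)×28 = £14,857.26
|ΔTC| = |£14,790.65 − £14,857.26| = £66.61

£66.61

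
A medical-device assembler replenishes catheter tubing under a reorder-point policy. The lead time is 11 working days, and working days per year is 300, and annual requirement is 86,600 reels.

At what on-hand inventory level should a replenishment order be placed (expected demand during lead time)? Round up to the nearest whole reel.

3,176 reels

Daily demand d = 86,600 / 300 = 288.667 reels/day
Demand during lead time = 288.667 × 11 = 3,175.33
Reorder point = 3,175.33 → round up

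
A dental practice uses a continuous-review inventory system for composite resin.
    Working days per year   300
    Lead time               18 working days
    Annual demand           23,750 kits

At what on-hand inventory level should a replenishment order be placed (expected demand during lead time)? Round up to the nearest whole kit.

Daily demand d = 23,750 / 300 = 79.167 kits/day
Demand during lead time = 79.167 × 18 = 1,425.00
Reorder point = 1,425.00 → round up

1,425 kits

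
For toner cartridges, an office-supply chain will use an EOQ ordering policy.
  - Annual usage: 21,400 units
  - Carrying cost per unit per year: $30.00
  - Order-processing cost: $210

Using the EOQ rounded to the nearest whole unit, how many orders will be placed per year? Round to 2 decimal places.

2DS/H = 2·21,400·210/30 = 299,600.00
EOQ = √299,600.00 ≈ 547.36 → Q = 547
Orders per year = D/Q = 21,400 / 547 = 39.122

39.12 orders per year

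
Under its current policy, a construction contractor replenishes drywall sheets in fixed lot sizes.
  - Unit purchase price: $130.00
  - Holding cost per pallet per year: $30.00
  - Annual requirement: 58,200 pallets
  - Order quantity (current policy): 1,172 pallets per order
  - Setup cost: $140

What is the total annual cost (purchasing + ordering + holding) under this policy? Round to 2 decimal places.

Ordering: D/Q × S = 58,200/1,172 × $140 = $6,952.22
Holding:  Q/2 × H = 1,172/2 × $30 = $17,580.00
Purchase cost = D·C = 58,200 × 130 = $7,566,000.00
Total = $6,952.22 + $17,580.00 + $7,566,000.00 = $7,590,532.22

$7,590,532.22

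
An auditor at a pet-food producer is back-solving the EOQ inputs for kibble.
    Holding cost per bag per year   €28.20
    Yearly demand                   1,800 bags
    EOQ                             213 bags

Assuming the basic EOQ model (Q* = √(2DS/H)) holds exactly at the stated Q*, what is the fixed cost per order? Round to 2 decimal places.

EOQ relation: Q² = 2DS/H, so rearrange for the unknown.
S = Q²H / (2D) = 213² × 28.2 / (2 × 1,800) = 355.3905

€355.39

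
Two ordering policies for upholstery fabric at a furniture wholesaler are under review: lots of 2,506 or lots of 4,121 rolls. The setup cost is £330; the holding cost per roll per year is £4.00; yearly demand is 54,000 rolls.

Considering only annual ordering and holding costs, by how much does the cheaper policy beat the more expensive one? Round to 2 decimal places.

TC(Q) = (D/Q)S + (Q/2)H
TC(2,506) = (54,000/2,506)×330 + (2,506/2)×4 = £12,122.93
TC(4,121) = (54,000/4,121)×330 + (4,121/2)×4 = £12,566.19
Cheaper: Q = 2,506.  Difference = £443.26

£443.26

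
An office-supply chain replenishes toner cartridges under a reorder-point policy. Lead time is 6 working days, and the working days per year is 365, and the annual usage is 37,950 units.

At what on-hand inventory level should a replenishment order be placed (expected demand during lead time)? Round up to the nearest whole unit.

624 units

Daily demand d = 37,950 / 365 = 103.973 units/day
Demand during lead time = 103.973 × 6 = 623.84
Reorder point = 623.84 → round up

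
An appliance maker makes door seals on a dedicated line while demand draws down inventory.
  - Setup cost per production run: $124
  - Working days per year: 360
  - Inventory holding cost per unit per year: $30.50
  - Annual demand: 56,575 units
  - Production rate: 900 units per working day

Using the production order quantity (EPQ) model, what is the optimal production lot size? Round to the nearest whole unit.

d = 56,575/360 = 157.1528 units/day;  effective holding cost H(1 − d/p) = 30.5·(1 − 157.1528/900) = 25.17427
Q* = √(2DS / H_eff) = √(2·56,575·124 / 25.17427) ≈ 746.55

747 units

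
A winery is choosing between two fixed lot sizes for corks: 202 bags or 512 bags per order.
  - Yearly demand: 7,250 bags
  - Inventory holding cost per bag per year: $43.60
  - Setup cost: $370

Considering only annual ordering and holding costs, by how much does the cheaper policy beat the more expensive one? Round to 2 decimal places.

TC(Q) = (D/Q)S + (Q/2)H
TC(202) = (7,250/202)×370 + (202/2)×43.6 = $17,683.30
TC(512) = (7,250/512)×370 + (512/2)×43.6 = $16,400.86
|ΔTC| = |$17,683.30 − $16,400.86| = $1,282.45

$1,282.45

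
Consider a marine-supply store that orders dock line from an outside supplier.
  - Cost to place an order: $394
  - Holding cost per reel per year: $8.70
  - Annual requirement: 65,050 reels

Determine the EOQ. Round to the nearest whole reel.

2,427 reels

Q* = √(2·D·S / H) = √(2·65,050·394 / 8.7) = √5,891,885.1 ≈ 2,427.32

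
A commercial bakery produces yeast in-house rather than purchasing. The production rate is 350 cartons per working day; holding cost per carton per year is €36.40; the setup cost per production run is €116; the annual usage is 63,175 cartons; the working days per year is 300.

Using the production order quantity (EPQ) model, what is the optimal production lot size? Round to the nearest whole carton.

1,005 cartons

d = 63,175/300 = 210.5833 cartons/day;  effective holding cost H(1 − d/p) = 36.4·(1 − 210.5833/350) = 14.49933
Q* = √(2DS / H_eff) = √(2·63,175·116 / 14.49933) ≈ 1,005.41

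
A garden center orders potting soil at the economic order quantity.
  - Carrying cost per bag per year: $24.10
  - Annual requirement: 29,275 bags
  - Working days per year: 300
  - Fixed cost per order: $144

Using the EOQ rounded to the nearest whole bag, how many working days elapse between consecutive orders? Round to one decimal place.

6.1 days

2DS/H = 2·29,275·144/24.1 = 349,842.32
EOQ = √349,842.32 ≈ 591.47 → Q = 591 bags
Cycle time = (working days × Q)/D = (300 × 591) / 29,275 = 6.056 days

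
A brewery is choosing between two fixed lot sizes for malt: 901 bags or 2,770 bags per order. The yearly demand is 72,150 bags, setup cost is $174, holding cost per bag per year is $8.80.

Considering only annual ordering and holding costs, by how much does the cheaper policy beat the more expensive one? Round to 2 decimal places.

TC(Q) = (D/Q)S + (Q/2)H
TC(901) = (72,150/901)×174 + (901/2)×8.8 = $17,897.92
TC(2,770) = (72,150/2,770)×174 + (2,770/2)×8.8 = $16,720.17
Cheaper: Q = 2,770.  Difference = $1,177.75

$1,177.75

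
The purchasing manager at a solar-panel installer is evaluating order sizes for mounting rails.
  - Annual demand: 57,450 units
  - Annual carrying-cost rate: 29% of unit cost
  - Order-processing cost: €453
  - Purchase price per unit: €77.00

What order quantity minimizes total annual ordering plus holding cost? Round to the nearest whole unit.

H = i·C = 0.29 × €77 = €22.3300 per unit-year
EOQ = √(2DS/H) = √(2 × 57,450 × 453 / 22.33)
    = √(2,330,931.48) ≈ 1,526.74

1,527 units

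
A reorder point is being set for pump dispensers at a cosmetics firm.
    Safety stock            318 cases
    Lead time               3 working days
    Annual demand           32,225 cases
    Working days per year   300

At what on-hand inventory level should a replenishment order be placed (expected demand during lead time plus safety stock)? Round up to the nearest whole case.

Daily demand d = 32,225 / 300 = 107.417 cases/day
Demand during lead time = 107.417 × 3 = 322.25
Reorder point = 322.25 + 318 = 640.25 → round up

641 cases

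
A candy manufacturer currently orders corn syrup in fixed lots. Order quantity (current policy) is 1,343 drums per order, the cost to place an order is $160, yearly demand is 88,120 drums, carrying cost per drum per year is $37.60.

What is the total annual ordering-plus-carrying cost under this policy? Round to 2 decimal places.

Annual ordering cost = (D/Q)·S = (88,120/1,343) × 160 = $10,498.29
Annual holding cost  = (Q/2)·H = (1,343/2) × 37.6 = $25,248.40
Total = $10,498.29 + $25,248.40 = $35,746.69

$35,746.69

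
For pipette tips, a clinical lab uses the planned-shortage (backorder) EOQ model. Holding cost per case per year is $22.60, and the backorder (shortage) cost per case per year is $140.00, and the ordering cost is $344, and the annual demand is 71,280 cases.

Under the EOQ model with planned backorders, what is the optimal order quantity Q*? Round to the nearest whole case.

1,588 cases

Basic EOQ = √(2·71,280·344/22.6) = 1,473.072
Backorder adjustment √((H+b)/b) = √((22.6+140)/140) = 1.0777
Q* = 1,473.072 × 1.0777 ≈ 1,587.52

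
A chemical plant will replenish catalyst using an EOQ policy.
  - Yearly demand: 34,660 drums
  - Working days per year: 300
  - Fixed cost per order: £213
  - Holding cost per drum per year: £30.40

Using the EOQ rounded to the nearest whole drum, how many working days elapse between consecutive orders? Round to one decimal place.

EOQ = √(2DS/H) = √(2 × 34,660 × 213 / 30.4)
    = √(485,696.05) ≈ 696.92 → Q = 697 drums
T = Q/D × 300 days = 697/34,660 × 300 = 6.033 days

6.0 days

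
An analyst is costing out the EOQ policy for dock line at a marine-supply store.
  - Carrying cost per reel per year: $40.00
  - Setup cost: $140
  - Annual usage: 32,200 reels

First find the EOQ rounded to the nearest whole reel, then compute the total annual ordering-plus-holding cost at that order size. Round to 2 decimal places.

2DS/H = 2·32,200·140/40 = 225,400.00
EOQ = √225,400.00 ≈ 474.76 → Q = 475 reels
Orders/yr = 32,200/475 = 67.789; ordering cost = 67.789 × $140 = $9,490.53
Average inventory = 475/2 = 237.5; holding cost = 237.5 × $40 = $9,500.00
Total = $9,490.53 + $9,500.00 = $18,990.53

$18,990.53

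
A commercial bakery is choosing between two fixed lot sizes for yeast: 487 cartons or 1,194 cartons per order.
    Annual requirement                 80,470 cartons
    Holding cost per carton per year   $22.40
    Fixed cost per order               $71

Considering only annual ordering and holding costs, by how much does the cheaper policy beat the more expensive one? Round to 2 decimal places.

TC(Q) = (D/Q)S + (Q/2)H
TC(487) = (80,470/487)×71 + (487/2)×22.4 = $17,186.17
TC(1,194) = (80,470/1,194)×71 + (1,194/2)×22.4 = $18,157.87
|ΔTC| = |$17,186.17 − $18,157.87| = $971.70

$971.70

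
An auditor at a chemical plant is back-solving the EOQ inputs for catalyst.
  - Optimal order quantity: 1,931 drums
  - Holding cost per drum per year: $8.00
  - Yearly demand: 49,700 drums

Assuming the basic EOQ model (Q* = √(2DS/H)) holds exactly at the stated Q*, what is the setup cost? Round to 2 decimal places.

From Q* = √(2DS/H) ⇒ Q*² = 2DS/H.
S = Q²H / (2D) = 1,931² × 8 / (2 × 49,700) = 300.1015

$300.10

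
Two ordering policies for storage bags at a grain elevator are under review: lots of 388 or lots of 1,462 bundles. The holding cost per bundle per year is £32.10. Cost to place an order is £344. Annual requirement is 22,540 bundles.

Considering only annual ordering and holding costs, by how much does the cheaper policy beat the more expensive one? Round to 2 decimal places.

£2,557.31

TC(Q) = (D/Q)S + (Q/2)H
TC(388) = (22,540/388)×344 + (388/2)×32.1 = £26,211.32
TC(1,462) = (22,540/1,462)×344 + (1,462/2)×32.1 = £28,768.63
Lots of 388 are cheaper by £2,557.31.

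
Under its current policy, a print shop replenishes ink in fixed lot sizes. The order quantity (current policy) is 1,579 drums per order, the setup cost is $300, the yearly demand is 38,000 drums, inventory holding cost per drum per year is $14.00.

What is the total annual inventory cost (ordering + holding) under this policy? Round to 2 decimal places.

Annual ordering cost = (D/Q)·S = (38,000/1,579) × 300 = $7,219.76
Annual holding cost  = (Q/2)·H = (1,579/2) × 14 = $11,053.00
Total = $7,219.76 + $11,053.00 = $18,272.76

$18,272.76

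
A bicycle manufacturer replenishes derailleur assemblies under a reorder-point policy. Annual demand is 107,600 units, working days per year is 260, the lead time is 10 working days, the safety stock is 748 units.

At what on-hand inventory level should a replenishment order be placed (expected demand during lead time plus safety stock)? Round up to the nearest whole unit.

Daily demand d = 107,600 / 260 = 413.846 units/day
Demand during lead time = 413.846 × 10 = 4,138.46
Reorder point = 4,138.46 + 748 = 4,886.46 → round up

4,887 units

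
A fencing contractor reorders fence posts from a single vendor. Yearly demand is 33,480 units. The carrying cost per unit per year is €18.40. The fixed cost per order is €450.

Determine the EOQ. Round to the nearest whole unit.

Optimal lot size Q* = (2 × 33,480 × €450 / €18.4)^½ ≈ 1,279.69

1,280 units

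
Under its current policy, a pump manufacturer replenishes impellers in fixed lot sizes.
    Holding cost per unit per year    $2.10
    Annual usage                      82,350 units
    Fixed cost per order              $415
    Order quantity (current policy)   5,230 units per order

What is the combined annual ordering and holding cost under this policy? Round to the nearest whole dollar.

Orders/yr = 82,350/5,230 = 15.746; ordering cost = 15.746 × $415 = $6,534.46
Average inventory = 5,230/2 = 2615; holding cost = 2615 × $2.1 = $5,491.50
Total = $6,534.46 + $5,491.50 = $12,025.96

$12,026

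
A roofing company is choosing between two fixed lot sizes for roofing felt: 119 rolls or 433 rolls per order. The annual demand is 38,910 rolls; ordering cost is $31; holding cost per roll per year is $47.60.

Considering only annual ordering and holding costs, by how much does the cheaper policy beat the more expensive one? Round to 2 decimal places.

$122.69

For each Q, cost = (D/Q)·S + (Q/2)·H.
TC(119) = (38,910/119)×31 + (119/2)×47.6 = $12,968.42
TC(433) = (38,910/433)×31 + (433/2)×47.6 = $13,091.10
Lots of 119 are cheaper by $122.69.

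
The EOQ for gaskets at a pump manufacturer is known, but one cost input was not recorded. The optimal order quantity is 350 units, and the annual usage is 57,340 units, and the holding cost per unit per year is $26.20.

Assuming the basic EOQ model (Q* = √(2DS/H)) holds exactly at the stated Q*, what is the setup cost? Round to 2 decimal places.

EOQ relation: Q² = 2DS/H, so rearrange for the unknown.
S = Q²H / (2D) = 350² × 26.2 / (2 × 57,340) = 27.9866

$27.99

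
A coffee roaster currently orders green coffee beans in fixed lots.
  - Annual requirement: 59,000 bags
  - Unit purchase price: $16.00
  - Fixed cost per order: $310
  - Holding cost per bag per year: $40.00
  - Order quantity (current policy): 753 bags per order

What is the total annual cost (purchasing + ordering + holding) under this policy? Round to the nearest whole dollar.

$983,350

Annual ordering cost = (D/Q)·S = (59,000/753) × 310 = $24,289.51
Annual holding cost  = (Q/2)·H = (753/2) × 40 = $15,060.00
Purchase cost = D·C = 59,000 × 16 = $944,000.00
Total = $24,289.51 + $15,060.00 + $944,000.00 = $983,349.51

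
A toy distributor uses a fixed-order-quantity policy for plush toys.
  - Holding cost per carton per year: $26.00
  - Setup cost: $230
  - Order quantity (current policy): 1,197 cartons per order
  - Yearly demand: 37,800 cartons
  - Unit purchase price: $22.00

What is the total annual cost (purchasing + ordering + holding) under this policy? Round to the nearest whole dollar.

Orders/yr = 37,800/1,197 = 31.579; ordering cost = 31.579 × $230 = $7,263.16
Average inventory = 1,197/2 = 598.5; holding cost = 598.5 × $26 = $15,561.00
Purchase cost = D·C = 37,800 × 22 = $831,600.00
Total = $7,263.16 + $15,561.00 + $831,600.00 = $854,424.16

$854,424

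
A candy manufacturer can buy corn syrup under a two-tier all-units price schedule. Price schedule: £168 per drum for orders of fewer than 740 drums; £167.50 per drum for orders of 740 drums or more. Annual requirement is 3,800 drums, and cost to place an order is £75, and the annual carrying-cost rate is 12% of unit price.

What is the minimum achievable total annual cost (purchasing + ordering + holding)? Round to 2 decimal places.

H₁ = 12%×£168 = £20.1600;  H₂ = 12%×£167.50 = £20.1000
EOQ₁ = √(2×3,800×75/20.1600) = 168.15  (< 740, feasible at tier 1)
EOQ₂ = √(2×3,800×75/20.1000) = 168.40  (< 740 → use Q = 740 at tier-2 price)
TC(tier 1 (EOQ₁), Q≈168.1) = £641,789.87
TC(tier 2, Q≈740.0) = £644,322.14
Minimum at tier 1 (EOQ₁): £641,789.87

£641,789.87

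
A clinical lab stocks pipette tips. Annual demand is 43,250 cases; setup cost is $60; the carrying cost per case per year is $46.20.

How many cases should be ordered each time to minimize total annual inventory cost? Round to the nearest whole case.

335 cases

Optimal lot size Q* = (2 × 43,250 × $60 / $46.2)^½ ≈ 335.17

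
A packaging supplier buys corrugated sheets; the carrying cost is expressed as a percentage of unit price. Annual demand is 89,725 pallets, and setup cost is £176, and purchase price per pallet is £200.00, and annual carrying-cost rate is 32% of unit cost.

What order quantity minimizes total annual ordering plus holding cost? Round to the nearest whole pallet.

Holding cost per pallet per year: H = 32% × £200 = £64.0000
Q* = √(2·D·S / H) = √(2·89,725·176 / 64) = √493,487.5 ≈ 702.49

702 pallets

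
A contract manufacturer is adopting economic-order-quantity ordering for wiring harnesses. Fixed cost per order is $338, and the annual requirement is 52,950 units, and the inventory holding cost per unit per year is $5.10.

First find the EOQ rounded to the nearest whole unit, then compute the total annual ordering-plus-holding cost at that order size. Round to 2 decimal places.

Q* = √(2·D·S / H) = √(2·52,950·338 / 5.1) = √7,018,470.6 ≈ 2,649.24 → Q = 2,649 units
Orders/yr = 52,950/2,649 = 19.989; ordering cost = 19.989 × $338 = $6,756.17
Average inventory = 2,649/2 = 1324.5; holding cost = 1324.5 × $5.1 = $6,754.95
Total = $6,756.17 + $6,754.95 = $13,511.12

$13,511.12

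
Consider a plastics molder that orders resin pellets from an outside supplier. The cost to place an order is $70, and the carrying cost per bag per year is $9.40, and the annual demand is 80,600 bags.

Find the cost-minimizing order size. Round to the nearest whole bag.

Q* = √(2·D·S / H) = √(2·80,600·70 / 9.4) = √1,200,425.5 ≈ 1,095.64

1,096 bags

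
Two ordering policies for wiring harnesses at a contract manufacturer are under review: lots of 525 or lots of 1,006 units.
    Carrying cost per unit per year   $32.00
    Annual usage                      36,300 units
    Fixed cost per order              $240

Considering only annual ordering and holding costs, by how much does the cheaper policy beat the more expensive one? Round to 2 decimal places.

TC(Q) = (D/Q)S + (Q/2)H
TC(525) = (36,300/525)×240 + (525/2)×32 = $24,994.29
TC(1,006) = (36,300/1,006)×240 + (1,006/2)×32 = $24,756.04
Lots of 1,006 are cheaper by $238.25.

$238.25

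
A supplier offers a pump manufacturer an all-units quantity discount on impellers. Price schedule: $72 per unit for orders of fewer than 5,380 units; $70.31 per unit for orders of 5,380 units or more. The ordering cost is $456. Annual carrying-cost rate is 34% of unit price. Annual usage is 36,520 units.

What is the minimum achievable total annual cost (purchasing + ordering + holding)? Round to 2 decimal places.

H₁ = 34%×$72 = $24.4800;  H₂ = 34%×$70.31 = $23.9054
EOQ₁ = √(2×36,520×456/24.4800) = 1,166.43  (< 5,380, feasible at tier 1)
EOQ₂ = √(2×36,520×456/23.9054) = 1,180.36  (< 5,380 → use Q = 5,380 at tier-2 price)
TC(tier 1 (EOQ₁), Q≈1,166.4) = $2,657,994.10
TC(tier 2, Q≈5,380.0) = $2,635,122.10
Minimum at tier 2: $2,635,122.10

$2,635,122.10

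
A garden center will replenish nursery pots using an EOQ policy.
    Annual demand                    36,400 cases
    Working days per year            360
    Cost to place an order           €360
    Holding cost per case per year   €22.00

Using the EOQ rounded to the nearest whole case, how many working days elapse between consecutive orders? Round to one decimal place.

EOQ = √(2DS/H) = √(2 × 36,400 × 360 / 22)
    = √(1,191,272.73) ≈ 1,091.45 → Q = 1,091 cases
Cycle time = (working days × Q)/D = (360 × 1,091) / 36,400 = 10.790 days

10.8 days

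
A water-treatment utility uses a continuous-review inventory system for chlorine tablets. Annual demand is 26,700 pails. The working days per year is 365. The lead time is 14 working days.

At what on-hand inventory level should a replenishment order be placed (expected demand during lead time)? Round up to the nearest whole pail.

1,025 pails

Daily demand d = 26,700 / 365 = 73.151 pails/day
Demand during lead time = 73.151 × 14 = 1,024.11
Reorder point = 1,024.11 → round up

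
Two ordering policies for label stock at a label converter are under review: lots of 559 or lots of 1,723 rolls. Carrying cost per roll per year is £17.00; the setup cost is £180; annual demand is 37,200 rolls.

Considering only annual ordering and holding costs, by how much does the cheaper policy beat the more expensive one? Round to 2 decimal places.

£1,801.71

Annual cost at Q: ordering D·S/Q plus holding Q·H/2.
TC(559) = (37,200/559)×180 + (559/2)×17 = £16,730.03
TC(1,723) = (37,200/1,723)×180 + (1,723/2)×17 = £18,531.74
Cheaper: Q = 559.  Difference = £1,801.71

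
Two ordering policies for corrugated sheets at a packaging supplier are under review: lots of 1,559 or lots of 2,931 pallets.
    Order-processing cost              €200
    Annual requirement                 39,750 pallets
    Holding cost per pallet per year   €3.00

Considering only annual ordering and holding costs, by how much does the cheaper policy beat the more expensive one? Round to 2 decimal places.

TC(Q) = (D/Q)S + (Q/2)H
TC(1,559) = (39,750/1,559)×200 + (1,559/2)×3 = €7,437.92
TC(2,931) = (39,750/2,931)×200 + (2,931/2)×3 = €7,108.88
|ΔTC| = |€7,437.92 − €7,108.88| = €329.04

€329.04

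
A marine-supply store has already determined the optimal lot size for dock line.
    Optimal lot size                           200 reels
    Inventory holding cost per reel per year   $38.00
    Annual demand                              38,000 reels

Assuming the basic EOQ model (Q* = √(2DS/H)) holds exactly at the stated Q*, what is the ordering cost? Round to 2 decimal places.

Since Q* = (2DS/H)^½, squaring gives Q*²·H = 2DS.
S = Q²H / (2D) = 200² × 38 / (2 × 38,000) = 20.0000

$20.00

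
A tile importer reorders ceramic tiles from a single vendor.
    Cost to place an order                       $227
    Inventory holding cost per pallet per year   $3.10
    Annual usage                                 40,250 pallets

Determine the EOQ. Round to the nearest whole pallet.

2DS/H = 2·40,250·227/3.1 = 5,894,677.42
EOQ = √5,894,677.42 ≈ 2,427.90

2,428 pallets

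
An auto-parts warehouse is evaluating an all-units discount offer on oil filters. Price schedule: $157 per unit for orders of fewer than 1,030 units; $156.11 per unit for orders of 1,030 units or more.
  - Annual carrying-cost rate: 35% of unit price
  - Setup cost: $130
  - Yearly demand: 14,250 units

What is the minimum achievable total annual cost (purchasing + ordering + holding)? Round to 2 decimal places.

H₁ = 35%×$157 = $54.9500;  H₂ = 35%×$156.11 = $54.6385
EOQ₁ = √(2×14,250×130/54.9500) = 259.66  (< 1,030, feasible at tier 1)
EOQ₂ = √(2×14,250×130/54.6385) = 260.40  (< 1,030 → use Q = 1,030 at tier-2 price)
TC(tier 1 (EOQ₁), Q≈259.7) = $2,251,518.49
TC(tier 2, Q≈1,030.0) = $2,254,504.87
Minimum at tier 1 (EOQ₁): $2,251,518.49

$2,251,518.49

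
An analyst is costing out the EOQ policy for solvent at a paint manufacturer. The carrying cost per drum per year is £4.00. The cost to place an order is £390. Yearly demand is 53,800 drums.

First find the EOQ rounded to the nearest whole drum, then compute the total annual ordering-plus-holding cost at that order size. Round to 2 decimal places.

£12,955.93

EOQ = √(2DS/H) = √(2 × 53,800 × 390 / 4)
    = √(10,491,000.00) ≈ 3,238.98 → Q = 3,239 drums
Orders/yr = 53,800/3,239 = 16.610; ordering cost = 16.610 × £390 = £6,477.93
Average inventory = 3,239/2 = 1619.5; holding cost = 1619.5 × £4 = £6,478.00
Total = £6,477.93 + £6,478.00 = £12,955.93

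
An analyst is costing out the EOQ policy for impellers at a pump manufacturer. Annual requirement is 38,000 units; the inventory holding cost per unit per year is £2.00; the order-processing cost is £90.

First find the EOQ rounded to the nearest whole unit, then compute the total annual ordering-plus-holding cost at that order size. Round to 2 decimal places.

Q* = √(2·D·S / H) = √(2·38,000·90 / 2) = √3,420,000.0 ≈ 1,849.32 → Q = 1,849 units
Annual ordering cost = (D/Q)·S = (38,000/1,849) × 90 = £1,849.65
Annual holding cost  = (Q/2)·H = (1,849/2) × 2 = £1,849.00
Total = £1,849.65 + £1,849.00 = £3,698.65

£3,698.65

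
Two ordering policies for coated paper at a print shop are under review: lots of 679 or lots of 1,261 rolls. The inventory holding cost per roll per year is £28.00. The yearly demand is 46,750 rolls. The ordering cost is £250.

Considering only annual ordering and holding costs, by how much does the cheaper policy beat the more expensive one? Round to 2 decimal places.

£203.62

TC(Q) = (D/Q)S + (Q/2)H
TC(679) = (46,750/679)×250 + (679/2)×28 = £26,718.81
TC(1,261) = (46,750/1,261)×250 + (1,261/2)×28 = £26,922.44
|ΔTC| = |£26,718.81 − £26,922.44| = £203.62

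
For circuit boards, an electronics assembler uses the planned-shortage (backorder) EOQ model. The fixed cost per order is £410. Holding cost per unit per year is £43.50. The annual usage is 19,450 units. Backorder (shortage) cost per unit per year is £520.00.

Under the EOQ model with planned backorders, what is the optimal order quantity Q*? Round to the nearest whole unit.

Basic EOQ = √(2·19,450·410/43.5) = 605.511
Backorder adjustment √((H+b)/b) = √((43.5+520)/520) = 1.0410
Q* = 605.511 × 1.0410 ≈ 630.33

630 units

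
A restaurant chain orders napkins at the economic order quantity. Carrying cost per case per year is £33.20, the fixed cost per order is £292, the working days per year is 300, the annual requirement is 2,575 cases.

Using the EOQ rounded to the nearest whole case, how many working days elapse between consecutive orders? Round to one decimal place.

EOQ = √(2DS/H) = √(2 × 2,575 × 292 / 33.2)
    = √(45,295.18) ≈ 212.83 → Q = 213 cases
Cycle time = (working days × Q)/D = (300 × 213) / 2,575 = 24.816 days

24.8 days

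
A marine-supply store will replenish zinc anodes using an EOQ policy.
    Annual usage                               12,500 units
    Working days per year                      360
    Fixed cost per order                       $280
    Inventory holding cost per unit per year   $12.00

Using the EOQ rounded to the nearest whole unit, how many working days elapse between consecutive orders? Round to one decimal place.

2DS/H = 2·12,500·280/12 = 583,333.33
EOQ = √583,333.33 ≈ 763.76 → Q = 764 units
Cycle time = (working days × Q)/D = (360 × 764) / 12,500 = 22.003 days

22.0 days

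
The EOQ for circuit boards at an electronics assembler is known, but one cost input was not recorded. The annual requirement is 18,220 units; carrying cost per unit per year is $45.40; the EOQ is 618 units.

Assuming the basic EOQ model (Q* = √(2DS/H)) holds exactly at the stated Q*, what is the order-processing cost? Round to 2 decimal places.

$475.83

EOQ relation: Q² = 2DS/H, so rearrange for the unknown.
S = Q²H / (2D) = 618² × 45.4 / (2 × 18,220) = 475.8329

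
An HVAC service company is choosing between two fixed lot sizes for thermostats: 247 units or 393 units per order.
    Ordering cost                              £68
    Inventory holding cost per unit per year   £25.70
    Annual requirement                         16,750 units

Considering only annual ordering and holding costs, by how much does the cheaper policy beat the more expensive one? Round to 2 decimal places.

£162.98

For each Q, cost = (D/Q)·S + (Q/2)·H.
TC(247) = (16,750/247)×68 + (247/2)×25.7 = £7,785.29
TC(393) = (16,750/393)×68 + (393/2)×25.7 = £7,948.27
Cheaper: Q = 247.  Difference = £162.98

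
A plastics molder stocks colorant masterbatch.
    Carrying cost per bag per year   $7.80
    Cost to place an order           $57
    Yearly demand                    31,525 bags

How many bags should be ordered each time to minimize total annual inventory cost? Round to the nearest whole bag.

Optimal lot size Q* = (2 × 31,525 × $57 / $7.8)^½ ≈ 678.79

679 bags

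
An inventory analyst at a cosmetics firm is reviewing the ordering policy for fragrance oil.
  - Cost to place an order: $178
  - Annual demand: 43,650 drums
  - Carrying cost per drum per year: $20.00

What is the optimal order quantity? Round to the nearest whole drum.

881 drums

EOQ = √(2DS/H) = √(2 × 43,650 × 178 / 20)
    = √(776,970.00) ≈ 881.46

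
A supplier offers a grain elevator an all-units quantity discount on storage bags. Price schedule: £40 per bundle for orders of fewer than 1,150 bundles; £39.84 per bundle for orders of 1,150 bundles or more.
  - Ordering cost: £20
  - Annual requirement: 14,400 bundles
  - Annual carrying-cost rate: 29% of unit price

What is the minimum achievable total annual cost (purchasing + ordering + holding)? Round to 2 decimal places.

H₁ = 29%×£40 = £11.6000;  H₂ = 29%×£39.84 = £11.5536
EOQ₁ = √(2×14,400×20/11.6000) = 222.83  (< 1,150, feasible at tier 1)
EOQ₂ = √(2×14,400×20/11.5536) = 223.28  (< 1,150 → use Q = 1,150 at tier-2 price)
TC(tier 1 (EOQ₁), Q≈222.8) = £578,584.88
TC(tier 2, Q≈1,150.0) = £580,589.75
Minimum at tier 1 (EOQ₁): £578,584.88

£578,584.88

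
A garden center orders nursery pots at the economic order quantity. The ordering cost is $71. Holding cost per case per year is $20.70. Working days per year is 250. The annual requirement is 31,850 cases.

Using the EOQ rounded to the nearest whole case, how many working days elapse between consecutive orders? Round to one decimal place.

Optimal lot size Q* = (2 × 31,850 × $71 / $20.7)^½ ≈ 467.43 → Q = 467 cases
Cycle time = (working days × Q)/D = (250 × 467) / 31,850 = 3.666 days

3.7 days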